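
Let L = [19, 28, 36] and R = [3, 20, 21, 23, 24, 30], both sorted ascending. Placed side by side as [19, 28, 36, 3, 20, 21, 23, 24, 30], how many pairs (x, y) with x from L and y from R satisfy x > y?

Count, for every r in R, how many entries of L exceed r:
r = 3: 19, 28, 36 → 3
r = 20: 28, 36 → 2
r = 21: 28, 36 → 2
r = 23: 28, 36 → 2
r = 24: 28, 36 → 2
r = 30: 36 → 1
Cross-inversions: 3 + 2 + 2 + 2 + 2 + 1 = 12

There are 12 split inversions.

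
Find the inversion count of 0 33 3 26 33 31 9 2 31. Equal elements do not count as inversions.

16

Sweep left to right; for each value list the smaller values that follow it:
0 → none → 0
33 → 3, 26, 31, 9, 2, 31 → 6
3 → 2 → 1
26 → 9, 2 → 2
33 → 31, 9, 2, 31 → 4
31 → 9, 2 → 2
9 → 2 → 1
2 → none → 0
31 → none → 0
Sum: 0 + 6 + 1 + 2 + 4 + 2 + 1 + 0 + 0 = 16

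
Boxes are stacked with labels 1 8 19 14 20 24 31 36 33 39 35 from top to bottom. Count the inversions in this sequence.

Element-by-element contributions:
1: 0
8: 0
19: 1
14: 0
20: 0
24: 0
31: 0
36: 2
33: 0
39: 1
35: 0
Sum: 0 + 0 + 1 + 0 + 0 + 0 + 0 + 2 + 0 + 1 + 0 = 4

4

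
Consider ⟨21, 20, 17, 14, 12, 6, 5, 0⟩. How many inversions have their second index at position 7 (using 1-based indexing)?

6

The element at index 7 is 5.
Elements before it: 21, 20, 17, 14, 12, 6
Those larger than 5: 21, 20, 17, 14, 12, 6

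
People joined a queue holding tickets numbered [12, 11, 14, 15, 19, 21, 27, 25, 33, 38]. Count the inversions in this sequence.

Count, for each position, how many later elements it exceeds:
12 → 11 → 1
11 → none → 0
14 → none → 0
15 → none → 0
19 → none → 0
21 → none → 0
27 → 25 → 1
25 → none → 0
33 → none → 0
38 → none → 0
Sum: 1 + 0 + 0 + 0 + 0 + 0 + 1 + 0 + 0 + 0 = 2

2 inversions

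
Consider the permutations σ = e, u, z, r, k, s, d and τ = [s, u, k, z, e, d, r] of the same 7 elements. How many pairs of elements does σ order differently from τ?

Assign each item its position (1..7) in the first ordering, then rewrite the second ordering as that position sequence:
positions: e→1, u→2, z→3, r→4, k→5, s→6, d→7
second ordering as positions: [6, 2, 5, 3, 1, 7, 4]
Discordant pairs = inversions in this position sequence.
6: 2, 5, 3, 1, 4 → 5
2: 1 → 1
5: 3, 1, 4 → 3
3: 1 → 1
1: 0
7: 4 → 1
4: 0
Total: 5 + 1 + 3 + 1 + 0 + 1 + 0 = 11

11 discordant pairs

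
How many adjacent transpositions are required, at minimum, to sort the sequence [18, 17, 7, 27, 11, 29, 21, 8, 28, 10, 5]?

There are 32 adjacent swaps.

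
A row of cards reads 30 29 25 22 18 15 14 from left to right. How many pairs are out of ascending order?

Count, for each position, how many later elements it exceeds:
30 → 29, 25, 22, 18, 15, 14 → 6
29 → 25, 22, 18, 15, 14 → 5
25 → 22, 18, 15, 14 → 4
22 → 18, 15, 14 → 3
18 → 15, 14 → 2
15 → 14 → 1
14 → none → 0
Sum: 6 + 5 + 4 + 3 + 2 + 1 + 0 = 21

21 inversions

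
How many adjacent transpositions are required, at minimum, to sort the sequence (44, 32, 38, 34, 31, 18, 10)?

There are 19 adjacent swaps.

Each adjacent swap fixes exactly one inversion, so the minimum swap count equals the number of inversions.
Count inversions — for each element, later elements that are smaller:
44: 32, 38, 34, 31, 18, 10 → 6
32: 31, 18, 10 → 3
38: 34, 31, 18, 10 → 4
34: 31, 18, 10 → 3
31: 18, 10 → 2
18: 10 → 1
10: none → 0
Total inversions: 6 + 3 + 4 + 3 + 2 + 1 + 0 = 19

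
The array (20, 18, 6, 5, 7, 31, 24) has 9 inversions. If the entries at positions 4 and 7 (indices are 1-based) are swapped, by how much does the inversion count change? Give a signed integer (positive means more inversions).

+3

Positions 4 and 7 hold 5 and 24; after swapping, the array is [20, 18, 6, 24, 7, 31, 5].
Count, for each position, how many later elements it exceeds:
20: 4
18: 3
6: 1
24: 2
7: 1
31: 1
5: 0
Sum: 4 + 3 + 1 + 2 + 1 + 1 + 0 = 12
Change: 12 − 9 = +3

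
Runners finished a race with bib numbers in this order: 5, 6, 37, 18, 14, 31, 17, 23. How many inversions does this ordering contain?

Element-by-element contributions:
5: 0
6: 0
37: 5
18: 2
14: 0
31: 2
17: 0
23: 0
Sum: 0 + 0 + 5 + 2 + 0 + 2 + 0 + 0 = 9

9 inversions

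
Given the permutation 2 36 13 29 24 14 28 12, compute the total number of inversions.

For each element, count later entries that are smaller:
2 → none → 0
36 → 13, 29, 24, 14, 28, 12 → 6
13 → 12 → 1
29 → 24, 14, 28, 12 → 4
24 → 14, 12 → 2
14 → 12 → 1
28 → 12 → 1
12 → none → 0
Sum: 0 + 6 + 1 + 4 + 2 + 1 + 1 + 0 = 15

15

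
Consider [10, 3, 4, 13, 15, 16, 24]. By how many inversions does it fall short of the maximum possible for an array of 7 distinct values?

19 inversions short

Maximum inversions for 7 distinct elements is C(7, 2) = 7·6/2 = 21.
Current inversions — for each element, count later smaller elements:
10: 2
3: 0
4: 0
13: 0
15: 0
16: 0
24: 0
Current total: 2 + 0 + 0 + 0 + 0 + 0 + 0 = 2
Shortfall: 21 − 2 = 19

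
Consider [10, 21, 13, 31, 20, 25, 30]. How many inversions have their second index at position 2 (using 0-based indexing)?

1

The element at index 2 is 13.
Elements before it: 10, 21
Those larger than 13: 21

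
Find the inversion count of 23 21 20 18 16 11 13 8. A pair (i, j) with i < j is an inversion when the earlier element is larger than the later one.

Count, for each position, how many later elements it exceeds:
23 → 21, 20, 18, 16, 11, 13, 8 → 7
21 → 20, 18, 16, 11, 13, 8 → 6
20 → 18, 16, 11, 13, 8 → 5
18 → 16, 11, 13, 8 → 4
16 → 11, 13, 8 → 3
11 → 8 → 1
13 → 8 → 1
8 → none → 0
Sum: 7 + 6 + 5 + 4 + 3 + 1 + 1 + 0 = 27

27 inversions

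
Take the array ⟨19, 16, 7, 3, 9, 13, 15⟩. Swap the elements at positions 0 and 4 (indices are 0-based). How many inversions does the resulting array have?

There are 9 inversions.

Positions 0 and 4 hold 19 and 9; after swapping, the array is [9, 16, 7, 3, 19, 13, 15].
For each element, count later entries that are smaller:
9 → 7, 3 → 2
16 → 7, 3, 13, 15 → 4
7 → 3 → 1
3 → none → 0
19 → 13, 15 → 2
13 → none → 0
15 → none → 0
Sum: 2 + 4 + 1 + 0 + 2 + 0 + 0 = 9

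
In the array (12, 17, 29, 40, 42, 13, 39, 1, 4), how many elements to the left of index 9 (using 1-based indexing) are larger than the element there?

7

The element at index 9 is 4.
Elements before it: 12, 17, 29, 40, 42, 13, 39, 1
Those larger than 4: 12, 17, 29, 40, 42, 13, 39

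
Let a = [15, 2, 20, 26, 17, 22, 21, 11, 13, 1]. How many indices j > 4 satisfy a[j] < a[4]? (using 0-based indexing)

3

The element at index 4 is 17.
Elements after it: 22, 21, 11, 13, 1
Those smaller than 17: 11, 13, 1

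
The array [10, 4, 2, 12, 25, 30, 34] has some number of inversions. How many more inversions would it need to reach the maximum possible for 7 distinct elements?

18 inversions short

Maximum inversions for 7 distinct elements is C(7, 2) = 7·6/2 = 21.
Current inversions — for each element, count later smaller elements:
10: 2
4: 1
2: 0
12: 0
25: 0
30: 0
34: 0
Current total: 2 + 1 + 0 + 0 + 0 + 0 + 0 = 3
Shortfall: 21 − 3 = 18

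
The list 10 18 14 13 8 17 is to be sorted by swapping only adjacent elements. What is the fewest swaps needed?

8

The minimum number of adjacent swaps to sort an array equals its inversion count, since every such swap removes exactly one inversion.
Count inversions — for each element, later elements that are smaller:
10: 8 → 1
18: 14, 13, 8, 17 → 4
14: 13, 8 → 2
13: 8 → 1
8: none → 0
17: none → 0
Total inversions: 1 + 4 + 2 + 1 + 0 + 0 = 8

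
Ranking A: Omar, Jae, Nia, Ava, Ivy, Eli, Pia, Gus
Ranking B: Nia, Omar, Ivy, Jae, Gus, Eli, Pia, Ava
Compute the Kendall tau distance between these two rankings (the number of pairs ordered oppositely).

There are 9 discordant pairs.

Assign each item its position (1..8) in the first ordering, then rewrite the second ordering as that position sequence:
positions: Omar→1, Jae→2, Nia→3, Ava→4, Ivy→5, Eli→6, Pia→7, Gus→8
second ordering as positions: [3, 1, 5, 2, 8, 6, 7, 4]
Discordant pairs = inversions in this position sequence.
3: 1, 2 → 2
1: 0
5: 2, 4 → 2
2: 0
8: 6, 7, 4 → 3
6: 4 → 1
7: 4 → 1
4: 0
Total: 2 + 0 + 2 + 0 + 3 + 1 + 1 + 0 = 9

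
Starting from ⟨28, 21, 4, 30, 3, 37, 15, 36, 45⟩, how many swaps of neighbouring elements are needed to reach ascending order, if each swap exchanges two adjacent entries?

12 swaps

The minimum number of adjacent swaps to sort an array equals its inversion count, since every such swap removes exactly one inversion.
Count inversions — for each element, later elements that are smaller:
28: 21, 4, 3, 15 → 4
21: 4, 3, 15 → 3
4: 3 → 1
30: 3, 15 → 2
3: none → 0
37: 15, 36 → 2
15: none → 0
36: none → 0
45: none → 0
Total inversions: 4 + 3 + 1 + 2 + 0 + 2 + 0 + 0 + 0 = 12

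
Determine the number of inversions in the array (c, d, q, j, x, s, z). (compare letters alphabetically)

Out-of-order index pairs (0-indexed):
(2,3): q > j
(4,5): x > s
That's 2 pairs.

Inversions: 2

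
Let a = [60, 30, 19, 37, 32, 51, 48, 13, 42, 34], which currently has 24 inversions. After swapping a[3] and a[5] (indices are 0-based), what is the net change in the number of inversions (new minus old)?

Positions 3 and 5 hold 37 and 51; after swapping, the array is [60, 30, 19, 51, 32, 37, 48, 13, 42, 34].
Sweep left to right; for each value list the smaller values that follow it:
60: 9
30: 2
19: 1
51: 6
32: 1
37: 2
48: 3
13: 0
42: 1
34: 0
Sum: 9 + 2 + 1 + 6 + 1 + 2 + 3 + 0 + 1 + 0 = 25
Change: 25 − 24 = +1

+1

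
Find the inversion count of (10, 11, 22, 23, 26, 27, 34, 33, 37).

1 inversion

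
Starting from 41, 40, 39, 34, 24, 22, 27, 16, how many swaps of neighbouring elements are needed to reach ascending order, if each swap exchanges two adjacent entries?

26 swaps

Each adjacent swap fixes exactly one inversion, so the minimum swap count equals the number of inversions.
Count inversions — for each element, later elements that are smaller:
41: 40, 39, 34, 24, 22, 27, 16 → 7
40: 39, 34, 24, 22, 27, 16 → 6
39: 34, 24, 22, 27, 16 → 5
34: 24, 22, 27, 16 → 4
24: 22, 16 → 2
22: 16 → 1
27: 16 → 1
16: none → 0
Total inversions: 7 + 6 + 5 + 4 + 2 + 1 + 1 + 0 = 26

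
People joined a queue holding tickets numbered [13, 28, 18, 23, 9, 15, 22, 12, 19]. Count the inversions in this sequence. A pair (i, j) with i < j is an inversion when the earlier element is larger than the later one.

For each element, count later entries that are smaller:
13: 2
28: 7
18: 3
23: 5
9: 0
15: 1
22: 2
12: 0
19: 0
Sum: 2 + 7 + 3 + 5 + 0 + 1 + 2 + 0 + 0 = 20

20 inversions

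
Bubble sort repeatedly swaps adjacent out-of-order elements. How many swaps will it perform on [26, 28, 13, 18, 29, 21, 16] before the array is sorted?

The minimum number of adjacent swaps to sort an array equals its inversion count, since every such swap removes exactly one inversion.
Count inversions — for each element, later elements that are smaller:
26: 13, 18, 21, 16 → 4
28: 13, 18, 21, 16 → 4
13: none → 0
18: 16 → 1
29: 21, 16 → 2
21: 16 → 1
16: none → 0
Total inversions: 4 + 4 + 0 + 1 + 2 + 1 + 0 = 12

12 swaps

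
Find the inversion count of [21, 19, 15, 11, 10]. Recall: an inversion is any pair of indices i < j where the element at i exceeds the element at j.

10 inversions

Inversion pairs (indices are 1-based):
(1,2): 21 > 19
(1,3): 21 > 15
(1,4): 21 > 11
(1,5): 21 > 10
(2,3): 19 > 15
(2,4): 19 > 11
(2,5): 19 > 10
(3,4): 15 > 11
(3,5): 15 > 10
(4,5): 11 > 10
That's 10 pairs.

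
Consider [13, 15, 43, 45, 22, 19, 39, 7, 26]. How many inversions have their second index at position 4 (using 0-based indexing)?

The element at index 4 is 22.
Elements before it: 13, 15, 43, 45
Those larger than 22: 43, 45

2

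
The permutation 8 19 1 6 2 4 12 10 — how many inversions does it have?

13 out-of-order pairs

Element-by-element contributions:
8 → 1, 6, 2, 4 → 4
19 → 1, 6, 2, 4, 12, 10 → 6
1 → none → 0
6 → 2, 4 → 2
2 → none → 0
4 → none → 0
12 → 10 → 1
10 → none → 0
Sum: 4 + 6 + 0 + 2 + 0 + 0 + 1 + 0 = 13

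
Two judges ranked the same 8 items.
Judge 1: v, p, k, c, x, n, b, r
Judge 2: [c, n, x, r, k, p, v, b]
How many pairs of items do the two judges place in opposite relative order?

Assign each item its position (1..8) in the first ordering, then rewrite the second ordering as that position sequence:
positions: v→1, p→2, k→3, c→4, x→5, n→6, b→7, r→8
second ordering as positions: [4, 6, 5, 8, 3, 2, 1, 7]
Discordant pairs = inversions in this position sequence.
4: 3, 2, 1 → 3
6: 5, 3, 2, 1 → 4
5: 3, 2, 1 → 3
8: 3, 2, 1, 7 → 4
3: 2, 1 → 2
2: 1 → 1
1: 0
7: 0
Total: 3 + 4 + 3 + 4 + 2 + 1 + 0 + 0 = 17

17 discordant pairs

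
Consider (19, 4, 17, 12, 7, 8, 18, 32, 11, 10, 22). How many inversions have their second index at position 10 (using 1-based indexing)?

The element at index 10 is 10.
Elements before it: 19, 4, 17, 12, 7, 8, 18, 32, 11
Those larger than 10: 19, 17, 12, 18, 32, 11

6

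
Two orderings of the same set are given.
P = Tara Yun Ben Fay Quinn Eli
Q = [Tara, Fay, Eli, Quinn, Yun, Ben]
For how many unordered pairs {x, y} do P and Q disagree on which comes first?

7

Assign each item its position (1..6) in the first ordering, then rewrite the second ordering as that position sequence:
positions: Tara→1, Yun→2, Ben→3, Fay→4, Quinn→5, Eli→6
second ordering as positions: [1, 4, 6, 5, 2, 3]
Discordant pairs = inversions in this position sequence.
1: 0
4: 2, 3 → 2
6: 5, 2, 3 → 3
5: 2, 3 → 2
2: 0
3: 0
Total: 0 + 2 + 3 + 2 + 0 + 0 = 7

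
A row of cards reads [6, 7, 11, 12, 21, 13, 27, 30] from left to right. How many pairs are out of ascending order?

For each element, count later entries that are smaller:
6: 0
7: 0
11: 0
12: 0
21: 1
13: 0
27: 0
30: 0
Sum: 0 + 0 + 0 + 0 + 1 + 0 + 0 + 0 = 1

There is 1 inversion.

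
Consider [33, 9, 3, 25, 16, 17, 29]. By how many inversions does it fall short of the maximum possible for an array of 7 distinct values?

12

Maximum inversions for 7 distinct elements is C(7, 2) = 7·6/2 = 21.
Current inversions — for each element, count later smaller elements:
33: 6
9: 1
3: 0
25: 2
16: 0
17: 0
29: 0
Current total: 6 + 1 + 0 + 2 + 0 + 0 + 0 = 9
Shortfall: 21 − 9 = 12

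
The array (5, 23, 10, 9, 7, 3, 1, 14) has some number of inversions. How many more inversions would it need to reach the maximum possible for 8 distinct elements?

10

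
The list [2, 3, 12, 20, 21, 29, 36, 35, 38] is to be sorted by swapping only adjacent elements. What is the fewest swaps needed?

1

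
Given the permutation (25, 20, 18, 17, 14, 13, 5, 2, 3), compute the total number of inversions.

35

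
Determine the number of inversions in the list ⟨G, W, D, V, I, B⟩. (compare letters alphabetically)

Inversions: 10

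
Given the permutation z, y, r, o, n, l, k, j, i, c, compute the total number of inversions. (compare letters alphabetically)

45 inversions

Element-by-element contributions:
z → y, r, o, n, l, k, j, i, c → 9
y → r, o, n, l, k, j, i, c → 8
r → o, n, l, k, j, i, c → 7
o → n, l, k, j, i, c → 6
n → l, k, j, i, c → 5
l → k, j, i, c → 4
k → j, i, c → 3
j → i, c → 2
i → c → 1
c → none → 0
Sum: 9 + 8 + 7 + 6 + 5 + 4 + 3 + 2 + 1 + 0 = 45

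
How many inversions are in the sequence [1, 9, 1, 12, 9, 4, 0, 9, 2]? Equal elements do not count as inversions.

Inversions: 17

Element-by-element contributions:
1 → 0 → 1
9 → 1, 4, 0, 2 → 4
1 → 0 → 1
12 → 9, 4, 0, 9, 2 → 5
9 → 4, 0, 2 → 3
4 → 0, 2 → 2
0 → none → 0
9 → 2 → 1
2 → none → 0
Sum: 1 + 4 + 1 + 5 + 3 + 2 + 0 + 1 + 0 = 17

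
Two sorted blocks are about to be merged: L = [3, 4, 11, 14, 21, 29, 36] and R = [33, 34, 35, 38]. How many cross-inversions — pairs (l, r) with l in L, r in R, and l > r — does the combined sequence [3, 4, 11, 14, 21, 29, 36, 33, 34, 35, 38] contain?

3 cross-inversions

Count, for every r in R, how many entries of L exceed r:
r = 33: 36 → 1
r = 34: 36 → 1
r = 35: 36 → 1
r = 38: none → 0
Cross-inversions: 1 + 1 + 1 + 0 = 3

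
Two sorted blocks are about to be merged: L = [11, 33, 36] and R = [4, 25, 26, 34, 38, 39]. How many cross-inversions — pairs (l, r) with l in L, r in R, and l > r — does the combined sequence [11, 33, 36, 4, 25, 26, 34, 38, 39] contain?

8

Take each right-half value and tally the left-half values above it:
r = 4: 11, 33, 36 → 3
r = 25: 33, 36 → 2
r = 26: 33, 36 → 2
r = 34: 36 → 1
r = 38: none → 0
r = 39: none → 0
Cross-inversions: 3 + 2 + 2 + 1 + 0 + 0 = 8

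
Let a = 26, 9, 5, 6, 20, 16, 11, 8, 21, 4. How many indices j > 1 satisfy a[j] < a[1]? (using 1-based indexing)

9 such elements

The element at index 1 is 26.
Elements after it: 9, 5, 6, 20, 16, 11, 8, 21, 4
Those smaller than 26: 9, 5, 6, 20, 16, 11, 8, 21, 4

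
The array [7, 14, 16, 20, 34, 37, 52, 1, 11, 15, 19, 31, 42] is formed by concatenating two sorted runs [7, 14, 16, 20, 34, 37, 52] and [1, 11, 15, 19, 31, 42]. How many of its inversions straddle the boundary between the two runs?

26 cross-inversions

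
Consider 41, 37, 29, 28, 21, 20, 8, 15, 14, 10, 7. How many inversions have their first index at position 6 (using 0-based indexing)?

The element at index 6 is 8.
Elements after it: 15, 14, 10, 7
Those smaller than 8: 7

1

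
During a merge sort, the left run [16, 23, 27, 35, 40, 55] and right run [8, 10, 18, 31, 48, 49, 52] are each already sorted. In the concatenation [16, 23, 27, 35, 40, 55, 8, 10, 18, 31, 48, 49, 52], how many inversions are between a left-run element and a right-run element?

23

For each element r of the right run, count left-run elements greater than r:
r = 8: 16, 23, 27, 35, 40, 55 → 6
r = 10: 16, 23, 27, 35, 40, 55 → 6
r = 18: 23, 27, 35, 40, 55 → 5
r = 31: 35, 40, 55 → 3
r = 48: 55 → 1
r = 49: 55 → 1
r = 52: 55 → 1
Cross-inversions: 6 + 6 + 5 + 3 + 1 + 1 + 1 = 23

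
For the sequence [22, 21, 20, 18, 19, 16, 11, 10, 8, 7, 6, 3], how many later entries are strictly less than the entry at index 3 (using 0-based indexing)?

7

The element at index 3 is 18.
Elements after it: 19, 16, 11, 10, 8, 7, 6, 3
Those smaller than 18: 16, 11, 10, 8, 7, 6, 3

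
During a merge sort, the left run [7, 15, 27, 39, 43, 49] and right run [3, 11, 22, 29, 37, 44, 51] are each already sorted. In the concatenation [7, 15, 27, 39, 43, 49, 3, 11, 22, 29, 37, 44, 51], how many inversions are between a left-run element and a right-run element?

22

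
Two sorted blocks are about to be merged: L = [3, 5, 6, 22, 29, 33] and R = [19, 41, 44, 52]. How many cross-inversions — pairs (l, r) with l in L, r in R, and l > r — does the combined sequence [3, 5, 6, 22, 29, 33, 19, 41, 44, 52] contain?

Count, for every r in R, how many entries of L exceed r:
r = 19: 22, 29, 33 → 3
r = 41: none → 0
r = 44: none → 0
r = 52: none → 0
Cross-inversions: 3 + 0 + 0 + 0 = 3

3 split inversions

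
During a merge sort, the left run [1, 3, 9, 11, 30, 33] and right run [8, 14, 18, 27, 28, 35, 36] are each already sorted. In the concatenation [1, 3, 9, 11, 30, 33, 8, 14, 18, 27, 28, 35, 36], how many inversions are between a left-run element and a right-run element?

Take each right-half value and tally the left-half values above it:
r = 8: 9, 11, 30, 33 → 4
r = 14: 30, 33 → 2
r = 18: 30, 33 → 2
r = 27: 30, 33 → 2
r = 28: 30, 33 → 2
r = 35: none → 0
r = 36: none → 0
Cross-inversions: 4 + 2 + 2 + 2 + 2 + 0 + 0 = 12

12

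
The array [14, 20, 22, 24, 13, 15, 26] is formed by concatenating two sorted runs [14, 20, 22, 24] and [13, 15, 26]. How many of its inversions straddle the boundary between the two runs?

Cross-inversions: 7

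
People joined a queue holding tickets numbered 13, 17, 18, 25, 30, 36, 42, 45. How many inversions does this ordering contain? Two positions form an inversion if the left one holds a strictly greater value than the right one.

For each element, count later entries that are smaller:
13: 0
17: 0
18: 0
25: 0
30: 0
36: 0
42: 0
45: 0
Sum: 0 + 0 + 0 + 0 + 0 + 0 + 0 + 0 = 0

0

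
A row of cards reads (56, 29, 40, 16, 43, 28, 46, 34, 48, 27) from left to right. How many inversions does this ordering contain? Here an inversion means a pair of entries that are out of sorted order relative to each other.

Count, for each position, how many later elements it exceeds:
56: 9
29: 3
40: 4
16: 0
43: 3
28: 1
46: 2
34: 1
48: 1
27: 0
Sum: 9 + 3 + 4 + 0 + 3 + 1 + 2 + 1 + 1 + 0 = 24

Out-of-order pairs: 24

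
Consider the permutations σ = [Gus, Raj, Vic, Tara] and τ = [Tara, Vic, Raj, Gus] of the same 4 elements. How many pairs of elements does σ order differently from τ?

Assign each item its position (1..4) in the first ordering, then rewrite the second ordering as that position sequence:
positions: Gus→1, Raj→2, Vic→3, Tara→4
second ordering as positions: [4, 3, 2, 1]
Discordant pairs = inversions in this position sequence.
4: 3, 2, 1 → 3
3: 2, 1 → 2
2: 1 → 1
1: 0
Total: 3 + 2 + 1 + 0 = 6

6 discordant pairs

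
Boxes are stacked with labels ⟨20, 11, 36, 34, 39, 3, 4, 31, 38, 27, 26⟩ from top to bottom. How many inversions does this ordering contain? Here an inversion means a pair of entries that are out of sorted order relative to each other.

27 out-of-order pairs

For each element, count later entries that are smaller:
20: 3
11: 2
36: 6
34: 5
39: 6
3: 0
4: 0
31: 2
38: 2
27: 1
26: 0
Sum: 3 + 2 + 6 + 5 + 6 + 0 + 0 + 2 + 2 + 1 + 0 = 27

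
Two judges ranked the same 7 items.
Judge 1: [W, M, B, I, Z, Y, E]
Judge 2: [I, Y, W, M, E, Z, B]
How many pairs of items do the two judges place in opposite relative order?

10 discordant pairs

Assign each item its position (1..7) in the first ordering, then rewrite the second ordering as that position sequence:
positions: W→1, M→2, B→3, I→4, Z→5, Y→6, E→7
second ordering as positions: [4, 6, 1, 2, 7, 5, 3]
Discordant pairs = inversions in this position sequence.
4: 1, 2, 3 → 3
6: 1, 2, 5, 3 → 4
1: 0
2: 0
7: 5, 3 → 2
5: 3 → 1
3: 0
Total: 3 + 4 + 0 + 0 + 2 + 1 + 0 = 10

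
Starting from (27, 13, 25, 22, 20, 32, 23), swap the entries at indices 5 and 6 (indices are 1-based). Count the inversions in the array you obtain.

Positions 5 and 6 hold 20 and 32; after swapping, the array is [27, 13, 25, 22, 32, 20, 23].
Element-by-element contributions:
27 → 13, 25, 22, 20, 23 → 5
13 → none → 0
25 → 22, 20, 23 → 3
22 → 20 → 1
32 → 20, 23 → 2
20 → none → 0
23 → none → 0
Sum: 5 + 0 + 3 + 1 + 2 + 0 + 0 = 11

11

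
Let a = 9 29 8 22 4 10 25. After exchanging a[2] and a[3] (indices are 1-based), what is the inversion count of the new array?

Inversions: 9

Positions 2 and 3 hold 29 and 8; after swapping, the array is [9, 8, 29, 22, 4, 10, 25].
Count, for each position, how many later elements it exceeds:
9: 2
8: 1
29: 4
22: 2
4: 0
10: 0
25: 0
Sum: 2 + 1 + 4 + 2 + 0 + 0 + 0 = 9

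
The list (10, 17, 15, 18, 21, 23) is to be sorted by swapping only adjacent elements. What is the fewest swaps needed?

Each adjacent swap fixes exactly one inversion, so the minimum swap count equals the number of inversions.
Count inversions — for each element, later elements that are smaller:
10: none → 0
17: 15 → 1
15: none → 0
18: none → 0
21: none → 0
23: none → 0
Total inversions: 0 + 1 + 0 + 0 + 0 + 0 = 1

There is 1 swap.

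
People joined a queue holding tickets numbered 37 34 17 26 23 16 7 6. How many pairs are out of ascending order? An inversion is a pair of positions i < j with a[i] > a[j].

Element-by-element contributions:
37: 7
34: 6
17: 3
26: 4
23: 3
16: 2
7: 1
6: 0
Sum: 7 + 6 + 3 + 4 + 3 + 2 + 1 + 0 = 26

26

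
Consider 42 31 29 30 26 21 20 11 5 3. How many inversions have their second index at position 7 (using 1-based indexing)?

6

The element at index 7 is 20.
Elements before it: 42, 31, 29, 30, 26, 21
Those larger than 20: 42, 31, 29, 30, 26, 21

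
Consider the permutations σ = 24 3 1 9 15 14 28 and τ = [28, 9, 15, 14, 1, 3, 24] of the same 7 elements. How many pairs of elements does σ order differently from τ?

18

Assign each item its position (1..7) in the first ordering, then rewrite the second ordering as that position sequence:
positions: 24→1, 3→2, 1→3, 9→4, 15→5, 14→6, 28→7
second ordering as positions: [7, 4, 5, 6, 3, 2, 1]
Discordant pairs = inversions in this position sequence.
7: 4, 5, 6, 3, 2, 1 → 6
4: 3, 2, 1 → 3
5: 3, 2, 1 → 3
6: 3, 2, 1 → 3
3: 2, 1 → 2
2: 1 → 1
1: 0
Total: 6 + 3 + 3 + 3 + 2 + 1 + 0 = 18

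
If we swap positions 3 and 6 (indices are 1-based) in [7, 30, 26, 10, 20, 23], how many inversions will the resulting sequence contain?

Positions 3 and 6 hold 26 and 23; after swapping, the array is [7, 30, 23, 10, 20, 26].
Count, for each position, how many later elements it exceeds:
7 → none → 0
30 → 23, 10, 20, 26 → 4
23 → 10, 20 → 2
10 → none → 0
20 → none → 0
26 → none → 0
Sum: 0 + 4 + 2 + 0 + 0 + 0 = 6

There are 6 inversions.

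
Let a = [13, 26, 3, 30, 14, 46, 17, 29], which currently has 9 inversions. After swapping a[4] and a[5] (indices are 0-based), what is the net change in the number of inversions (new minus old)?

+1

Positions 4 and 5 hold 14 and 46; after swapping, the array is [13, 26, 3, 30, 46, 14, 17, 29].
Element-by-element contributions:
13 → 3 → 1
26 → 3, 14, 17 → 3
3 → none → 0
30 → 14, 17, 29 → 3
46 → 14, 17, 29 → 3
14 → none → 0
17 → none → 0
29 → none → 0
Sum: 1 + 3 + 0 + 3 + 3 + 0 + 0 + 0 = 10
Change: 10 − 9 = +1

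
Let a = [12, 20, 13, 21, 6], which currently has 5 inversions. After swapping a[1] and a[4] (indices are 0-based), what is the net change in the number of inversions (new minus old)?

Positions 1 and 4 hold 20 and 6; after swapping, the array is [12, 6, 13, 21, 20].
Element-by-element contributions:
12: 1
6: 0
13: 0
21: 1
20: 0
Sum: 1 + 0 + 0 + 1 + 0 = 2
Change: 2 − 5 = -3

-3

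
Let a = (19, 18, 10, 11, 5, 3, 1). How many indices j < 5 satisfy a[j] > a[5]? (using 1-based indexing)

4

The element at index 5 is 5.
Elements before it: 19, 18, 10, 11
Those larger than 5: 19, 18, 10, 11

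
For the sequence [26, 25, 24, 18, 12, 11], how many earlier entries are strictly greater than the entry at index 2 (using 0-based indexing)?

2

The element at index 2 is 24.
Elements before it: 26, 25
Those larger than 24: 26, 25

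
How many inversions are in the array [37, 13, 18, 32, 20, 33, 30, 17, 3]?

23

Sweep left to right; for each value list the smaller values that follow it:
37 → 13, 18, 32, 20, 33, 30, 17, 3 → 8
13 → 3 → 1
18 → 17, 3 → 2
32 → 20, 30, 17, 3 → 4
20 → 17, 3 → 2
33 → 30, 17, 3 → 3
30 → 17, 3 → 2
17 → 3 → 1
3 → none → 0
Sum: 8 + 1 + 2 + 4 + 2 + 3 + 2 + 1 + 0 = 23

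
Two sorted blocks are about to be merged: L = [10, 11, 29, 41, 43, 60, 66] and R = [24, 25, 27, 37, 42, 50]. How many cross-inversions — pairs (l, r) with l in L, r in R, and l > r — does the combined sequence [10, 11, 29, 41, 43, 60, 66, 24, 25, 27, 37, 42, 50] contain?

Count, for every r in R, how many entries of L exceed r:
r = 24: 29, 41, 43, 60, 66 → 5
r = 25: 29, 41, 43, 60, 66 → 5
r = 27: 29, 41, 43, 60, 66 → 5
r = 37: 41, 43, 60, 66 → 4
r = 42: 43, 60, 66 → 3
r = 50: 60, 66 → 2
Cross-inversions: 5 + 5 + 5 + 4 + 3 + 2 = 24

24 split inversions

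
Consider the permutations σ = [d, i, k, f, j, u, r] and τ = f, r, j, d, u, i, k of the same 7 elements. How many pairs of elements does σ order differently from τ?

Discordant pairs: 13

Assign each item its position (1..7) in the first ordering, then rewrite the second ordering as that position sequence:
positions: d→1, i→2, k→3, f→4, j→5, u→6, r→7
second ordering as positions: [4, 7, 5, 1, 6, 2, 3]
Discordant pairs = inversions in this position sequence.
4: 1, 2, 3 → 3
7: 5, 1, 6, 2, 3 → 5
5: 1, 2, 3 → 3
1: 0
6: 2, 3 → 2
2: 0
3: 0
Total: 3 + 5 + 3 + 0 + 2 + 0 + 0 = 13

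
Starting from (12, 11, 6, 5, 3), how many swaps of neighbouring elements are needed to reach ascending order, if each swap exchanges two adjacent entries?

10

Each adjacent swap fixes exactly one inversion, so the minimum swap count equals the number of inversions.
Count inversions — for each element, later elements that are smaller:
12: 11, 6, 5, 3 → 4
11: 6, 5, 3 → 3
6: 5, 3 → 2
5: 3 → 1
3: none → 0
Total inversions: 4 + 3 + 2 + 1 + 0 = 10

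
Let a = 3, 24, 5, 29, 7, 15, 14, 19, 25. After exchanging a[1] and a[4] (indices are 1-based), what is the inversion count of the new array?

16 inversions

Positions 1 and 4 hold 3 and 29; after swapping, the array is [29, 24, 5, 3, 7, 15, 14, 19, 25].
Element-by-element contributions:
29: 8
24: 6
5: 1
3: 0
7: 0
15: 1
14: 0
19: 0
25: 0
Sum: 8 + 6 + 1 + 0 + 0 + 1 + 0 + 0 + 0 = 16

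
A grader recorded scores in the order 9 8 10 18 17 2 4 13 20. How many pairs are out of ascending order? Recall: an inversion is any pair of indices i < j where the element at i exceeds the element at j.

14 inversions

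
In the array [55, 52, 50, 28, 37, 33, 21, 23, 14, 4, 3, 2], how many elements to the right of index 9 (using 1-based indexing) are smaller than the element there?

3

The element at index 9 is 14.
Elements after it: 4, 3, 2
Those smaller than 14: 4, 3, 2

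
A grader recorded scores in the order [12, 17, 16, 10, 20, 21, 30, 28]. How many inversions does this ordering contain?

5

Element-by-element contributions:
12 → 10 → 1
17 → 16, 10 → 2
16 → 10 → 1
10 → none → 0
20 → none → 0
21 → none → 0
30 → 28 → 1
28 → none → 0
Sum: 1 + 2 + 1 + 0 + 0 + 0 + 1 + 0 = 5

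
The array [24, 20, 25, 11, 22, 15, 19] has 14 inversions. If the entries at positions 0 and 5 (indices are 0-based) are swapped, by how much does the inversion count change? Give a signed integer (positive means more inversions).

Positions 0 and 5 hold 24 and 15; after swapping, the array is [15, 20, 25, 11, 22, 24, 19].
Sweep left to right; for each value list the smaller values that follow it:
15 → 11 → 1
20 → 11, 19 → 2
25 → 11, 22, 24, 19 → 4
11 → none → 0
22 → 19 → 1
24 → 19 → 1
19 → none → 0
Sum: 1 + 2 + 4 + 0 + 1 + 1 + 0 = 9
Change: 9 − 14 = -5

-5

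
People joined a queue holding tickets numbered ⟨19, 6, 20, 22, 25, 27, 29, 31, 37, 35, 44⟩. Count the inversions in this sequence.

Count, for each position, how many later elements it exceeds:
19: 1
6: 0
20: 0
22: 0
25: 0
27: 0
29: 0
31: 0
37: 1
35: 0
44: 0
Sum: 1 + 0 + 0 + 0 + 0 + 0 + 0 + 0 + 1 + 0 + 0 = 2

Inversions: 2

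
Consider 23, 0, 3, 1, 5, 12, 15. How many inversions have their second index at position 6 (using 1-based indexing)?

1 such element

The element at index 6 is 12.
Elements before it: 23, 0, 3, 1, 5
Those larger than 12: 23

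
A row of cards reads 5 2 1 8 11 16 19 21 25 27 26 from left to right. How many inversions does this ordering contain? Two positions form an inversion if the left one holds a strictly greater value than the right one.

4 out-of-order pairs

Element-by-element contributions:
5 → 2, 1 → 2
2 → 1 → 1
1 → none → 0
8 → none → 0
11 → none → 0
16 → none → 0
19 → none → 0
21 → none → 0
25 → none → 0
27 → 26 → 1
26 → none → 0
Sum: 2 + 1 + 0 + 0 + 0 + 0 + 0 + 0 + 0 + 1 + 0 = 4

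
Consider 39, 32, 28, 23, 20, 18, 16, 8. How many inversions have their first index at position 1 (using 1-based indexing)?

The element at index 1 is 39.
Elements after it: 32, 28, 23, 20, 18, 16, 8
Those smaller than 39: 32, 28, 23, 20, 18, 16, 8

7 such elements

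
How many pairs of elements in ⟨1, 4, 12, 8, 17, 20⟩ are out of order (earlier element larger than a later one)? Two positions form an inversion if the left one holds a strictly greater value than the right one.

Inversion pairs (indices are 0-based):
(2,3): 12 > 8
That's 1 pair.

1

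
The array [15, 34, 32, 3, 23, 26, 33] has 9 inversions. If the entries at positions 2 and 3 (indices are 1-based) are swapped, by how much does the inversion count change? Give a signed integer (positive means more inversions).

-1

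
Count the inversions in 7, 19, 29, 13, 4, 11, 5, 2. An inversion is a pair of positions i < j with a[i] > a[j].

Sweep left to right; for each value list the smaller values that follow it:
7: 3
19: 5
29: 5
13: 4
4: 1
11: 2
5: 1
2: 0
Sum: 3 + 5 + 5 + 4 + 1 + 2 + 1 + 0 = 21

21 out-of-order pairs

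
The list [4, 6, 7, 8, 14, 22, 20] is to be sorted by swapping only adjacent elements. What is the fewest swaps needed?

1

The minimum number of adjacent swaps to sort an array equals its inversion count, since every such swap removes exactly one inversion.
Count inversions — for each element, later elements that are smaller:
4: none → 0
6: none → 0
7: none → 0
8: none → 0
14: none → 0
22: 20 → 1
20: none → 0
Total inversions: 0 + 0 + 0 + 0 + 0 + 1 + 0 = 1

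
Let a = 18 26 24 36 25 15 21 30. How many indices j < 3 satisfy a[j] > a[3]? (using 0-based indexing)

The element at index 3 is 36.
Elements before it: 18, 26, 24
None of them are larger than 36.

0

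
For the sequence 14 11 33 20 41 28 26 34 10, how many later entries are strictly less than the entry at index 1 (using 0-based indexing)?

1

The element at index 1 is 11.
Elements after it: 33, 20, 41, 28, 26, 34, 10
Those smaller than 11: 10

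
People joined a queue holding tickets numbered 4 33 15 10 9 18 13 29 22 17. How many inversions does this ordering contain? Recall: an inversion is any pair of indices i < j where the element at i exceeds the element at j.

Element-by-element contributions:
4: 0
33: 8
15: 3
10: 1
9: 0
18: 2
13: 0
29: 2
22: 1
17: 0
Sum: 0 + 8 + 3 + 1 + 0 + 2 + 0 + 2 + 1 + 0 = 17

17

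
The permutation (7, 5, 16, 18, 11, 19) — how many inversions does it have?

3 inversions

Out-of-order index pairs (1-indexed):
(1,2): 7 > 5
(3,5): 16 > 11
(4,5): 18 > 11
That's 3 pairs.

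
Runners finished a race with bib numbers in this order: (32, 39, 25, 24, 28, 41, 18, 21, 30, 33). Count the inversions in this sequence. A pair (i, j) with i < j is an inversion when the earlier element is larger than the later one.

24 out-of-order pairs

Element-by-element contributions:
32 → 25, 24, 28, 18, 21, 30 → 6
39 → 25, 24, 28, 18, 21, 30, 33 → 7
25 → 24, 18, 21 → 3
24 → 18, 21 → 2
28 → 18, 21 → 2
41 → 18, 21, 30, 33 → 4
18 → none → 0
21 → none → 0
30 → none → 0
33 → none → 0
Sum: 6 + 7 + 3 + 2 + 2 + 4 + 0 + 0 + 0 + 0 = 24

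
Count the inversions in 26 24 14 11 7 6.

Count, for each position, how many later elements it exceeds:
26 → 24, 14, 11, 7, 6 → 5
24 → 14, 11, 7, 6 → 4
14 → 11, 7, 6 → 3
11 → 7, 6 → 2
7 → 6 → 1
6 → none → 0
Sum: 5 + 4 + 3 + 2 + 1 + 0 = 15

15 inversions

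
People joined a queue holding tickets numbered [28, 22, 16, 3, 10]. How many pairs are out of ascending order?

For each element, count later entries that are smaller:
28: 4
22: 3
16: 2
3: 0
10: 0
Sum: 4 + 3 + 2 + 0 + 0 = 9

9 inversions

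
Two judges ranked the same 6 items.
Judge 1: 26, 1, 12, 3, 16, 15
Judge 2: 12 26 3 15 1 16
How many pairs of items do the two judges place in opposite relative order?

5

Assign each item its position (1..6) in the first ordering, then rewrite the second ordering as that position sequence:
positions: 26→1, 1→2, 12→3, 3→4, 16→5, 15→6
second ordering as positions: [3, 1, 4, 6, 2, 5]
Discordant pairs = inversions in this position sequence.
3: 1, 2 → 2
1: 0
4: 2 → 1
6: 2, 5 → 2
2: 0
5: 0
Total: 2 + 0 + 1 + 2 + 0 + 0 = 5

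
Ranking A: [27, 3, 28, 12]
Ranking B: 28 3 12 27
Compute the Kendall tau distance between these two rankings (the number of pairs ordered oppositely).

Assign each item its position (1..4) in the first ordering, then rewrite the second ordering as that position sequence:
positions: 27→1, 3→2, 28→3, 12→4
second ordering as positions: [3, 2, 4, 1]
Discordant pairs = inversions in this position sequence.
3: 2, 1 → 2
2: 1 → 1
4: 1 → 1
1: 0
Total: 2 + 1 + 1 + 0 = 4

4 discordant pairs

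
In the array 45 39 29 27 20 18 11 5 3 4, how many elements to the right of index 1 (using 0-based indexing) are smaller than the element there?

8

The element at index 1 is 39.
Elements after it: 29, 27, 20, 18, 11, 5, 3, 4
Those smaller than 39: 29, 27, 20, 18, 11, 5, 3, 4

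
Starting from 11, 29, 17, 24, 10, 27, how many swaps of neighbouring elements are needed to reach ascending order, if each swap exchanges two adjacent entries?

7 adjacent swaps

Each adjacent swap fixes exactly one inversion, so the minimum swap count equals the number of inversions.
Count inversions — for each element, later elements that are smaller:
11: 10 → 1
29: 17, 24, 10, 27 → 4
17: 10 → 1
24: 10 → 1
10: none → 0
27: none → 0
Total inversions: 1 + 4 + 1 + 1 + 0 + 0 = 7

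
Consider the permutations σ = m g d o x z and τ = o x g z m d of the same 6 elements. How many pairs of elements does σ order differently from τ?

9 discordant pairs

Assign each item its position (1..6) in the first ordering, then rewrite the second ordering as that position sequence:
positions: m→1, g→2, d→3, o→4, x→5, z→6
second ordering as positions: [4, 5, 2, 6, 1, 3]
Discordant pairs = inversions in this position sequence.
4: 2, 1, 3 → 3
5: 2, 1, 3 → 3
2: 1 → 1
6: 1, 3 → 2
1: 0
3: 0
Total: 3 + 3 + 1 + 2 + 0 + 0 = 9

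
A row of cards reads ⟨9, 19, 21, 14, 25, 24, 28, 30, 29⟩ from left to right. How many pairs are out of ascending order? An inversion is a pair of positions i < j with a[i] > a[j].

Sweep left to right; for each value list the smaller values that follow it:
9: 0
19: 1
21: 1
14: 0
25: 1
24: 0
28: 0
30: 1
29: 0
Sum: 0 + 1 + 1 + 0 + 1 + 0 + 0 + 1 + 0 = 4

4 out-of-order pairs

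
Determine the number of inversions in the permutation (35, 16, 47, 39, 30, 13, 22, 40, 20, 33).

Inversions: 25

Count, for each position, how many later elements it exceeds:
35: 6
16: 1
47: 7
39: 5
30: 3
13: 0
22: 1
40: 2
20: 0
33: 0
Sum: 6 + 1 + 7 + 5 + 3 + 0 + 1 + 2 + 0 + 0 = 25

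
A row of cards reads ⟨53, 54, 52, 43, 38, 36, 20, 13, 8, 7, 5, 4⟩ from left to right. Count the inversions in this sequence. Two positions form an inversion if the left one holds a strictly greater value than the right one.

For each element, count later entries that are smaller:
53: 10
54: 10
52: 9
43: 8
38: 7
36: 6
20: 5
13: 4
8: 3
7: 2
5: 1
4: 0
Sum: 10 + 10 + 9 + 8 + 7 + 6 + 5 + 4 + 3 + 2 + 1 + 0 = 65

65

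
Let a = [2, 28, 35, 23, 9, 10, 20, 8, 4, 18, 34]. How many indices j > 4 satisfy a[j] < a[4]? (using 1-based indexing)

6

The element at index 4 is 23.
Elements after it: 9, 10, 20, 8, 4, 18, 34
Those smaller than 23: 9, 10, 20, 8, 4, 18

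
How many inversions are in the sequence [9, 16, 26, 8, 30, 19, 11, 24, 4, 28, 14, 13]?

Inversions: 33

Count, for each position, how many later elements it exceeds:
9: 2
16: 5
26: 7
8: 1
30: 7
19: 4
11: 1
24: 3
4: 0
28: 2
14: 1
13: 0
Sum: 2 + 5 + 7 + 1 + 7 + 4 + 1 + 3 + 0 + 2 + 1 + 0 = 33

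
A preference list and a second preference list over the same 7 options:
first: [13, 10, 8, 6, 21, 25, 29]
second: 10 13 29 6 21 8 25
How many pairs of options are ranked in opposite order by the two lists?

Assign each item its position (1..7) in the first ordering, then rewrite the second ordering as that position sequence:
positions: 13→1, 10→2, 8→3, 6→4, 21→5, 25→6, 29→7
second ordering as positions: [2, 1, 7, 4, 5, 3, 6]
Discordant pairs = inversions in this position sequence.
2: 1 → 1
1: 0
7: 4, 5, 3, 6 → 4
4: 3 → 1
5: 3 → 1
3: 0
6: 0
Total: 1 + 0 + 4 + 1 + 1 + 0 + 0 = 7

There are 7 pairs.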